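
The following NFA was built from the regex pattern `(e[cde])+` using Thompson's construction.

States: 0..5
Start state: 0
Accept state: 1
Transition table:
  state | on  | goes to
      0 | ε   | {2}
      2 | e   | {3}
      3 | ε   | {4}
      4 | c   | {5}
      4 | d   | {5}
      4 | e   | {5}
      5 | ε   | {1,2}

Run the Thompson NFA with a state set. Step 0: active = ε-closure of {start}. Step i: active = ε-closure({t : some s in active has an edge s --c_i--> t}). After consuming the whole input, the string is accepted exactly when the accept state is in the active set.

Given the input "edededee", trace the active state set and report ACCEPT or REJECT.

Answer: ACCEPT

Steps:
start: ε-closure({0}) = {0,2}
'e' @ 1: {3,4}
'd' @ 2: {1,2,5}  (accept∈set)
'e' @ 3: {3,4}
'd' @ 4: {1,2,5}  (accept∈set)
'e' @ 5: {3,4}
'd' @ 6: {1,2,5}  (accept∈set)
'e' @ 7: {3,4}
'e' @ 8: {1,2,5}  (accept∈set)
end set {1,2,5} — state 1 in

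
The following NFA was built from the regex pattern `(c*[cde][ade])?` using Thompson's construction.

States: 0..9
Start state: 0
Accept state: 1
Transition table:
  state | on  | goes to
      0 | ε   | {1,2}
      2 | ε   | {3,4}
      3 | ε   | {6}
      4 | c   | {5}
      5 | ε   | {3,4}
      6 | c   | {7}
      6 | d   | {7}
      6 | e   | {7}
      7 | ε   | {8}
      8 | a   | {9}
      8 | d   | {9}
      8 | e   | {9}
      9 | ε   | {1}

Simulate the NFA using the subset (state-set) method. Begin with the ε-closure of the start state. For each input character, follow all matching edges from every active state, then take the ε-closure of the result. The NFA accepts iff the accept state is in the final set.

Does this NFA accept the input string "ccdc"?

initial (ε-close {0}): {0,1,2,3,4,6}
'c' @ 1: {3,4,5,6,7,8}
'c' @ 2: {3,4,5,6,7,8}
'd' @ 3: {1,7,8,9}  (accept∈set)
'c' @ 4: {}  — dead — no transitions
after full input: {}  (accept=1 not in)

Answer: REJECT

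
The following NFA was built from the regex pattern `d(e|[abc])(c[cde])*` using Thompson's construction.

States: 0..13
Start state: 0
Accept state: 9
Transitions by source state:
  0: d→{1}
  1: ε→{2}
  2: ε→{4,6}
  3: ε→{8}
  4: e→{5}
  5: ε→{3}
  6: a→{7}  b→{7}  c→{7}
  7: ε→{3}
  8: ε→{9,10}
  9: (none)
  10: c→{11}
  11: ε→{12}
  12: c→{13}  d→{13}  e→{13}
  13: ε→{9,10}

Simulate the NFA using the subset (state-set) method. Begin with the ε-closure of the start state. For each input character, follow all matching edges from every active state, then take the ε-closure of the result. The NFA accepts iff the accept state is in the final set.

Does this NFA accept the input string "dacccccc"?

start: ε-closure({0}) = {0}
'd' @ 1: {1,2,4,6}
'a' @ 2: {3,7,8,9,10}  [accepting]
'c' @ 3: {11,12}
'c' @ 4: {9,10,13}  [accepting]
'c' @ 5: {11,12}
'c' @ 6: {9,10,13}  [accepting]
'c' @ 7: {11,12}
'c' @ 8: {9,10,13}  [accepting]
final: {9,10,13}; accept 9 in set

Answer: ACCEPT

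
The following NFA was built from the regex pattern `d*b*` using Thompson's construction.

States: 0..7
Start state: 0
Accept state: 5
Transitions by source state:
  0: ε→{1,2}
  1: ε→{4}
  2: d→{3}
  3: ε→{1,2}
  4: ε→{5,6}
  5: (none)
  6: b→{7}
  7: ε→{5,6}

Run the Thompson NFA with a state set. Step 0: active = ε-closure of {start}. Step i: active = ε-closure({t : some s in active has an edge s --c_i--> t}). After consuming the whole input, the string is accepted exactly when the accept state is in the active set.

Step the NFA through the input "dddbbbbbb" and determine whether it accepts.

Answer: ACCEPT

Trace:
start: ε-closure({0}) = {0,1,2,4,5,6}
'd' @ 1: {1,2,3,4,5,6}  ✓accept
'd' @ 2: {1,2,3,4,5,6}  ✓accept
'd' @ 3: {1,2,3,4,5,6}  ✓accept
'b' @ 4: {5,6,7}  ✓accept
'b' @ 5: {5,6,7}  ✓accept
'b' @ 6: {5,6,7}  ✓accept
'b' @ 7: {5,6,7}  ✓accept
'b' @ 8: {5,6,7}  ✓accept
'b' @ 9: {5,6,7}  ✓accept
final: {5,6,7}; accept 5 in set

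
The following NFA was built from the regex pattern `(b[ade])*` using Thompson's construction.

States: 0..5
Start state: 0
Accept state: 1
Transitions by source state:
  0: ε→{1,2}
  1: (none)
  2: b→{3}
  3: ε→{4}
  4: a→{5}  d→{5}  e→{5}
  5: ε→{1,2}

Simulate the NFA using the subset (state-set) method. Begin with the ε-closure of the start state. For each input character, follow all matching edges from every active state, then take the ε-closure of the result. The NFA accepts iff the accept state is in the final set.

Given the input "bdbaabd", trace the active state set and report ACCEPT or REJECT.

initial (ε-close {0}): {0,1,2}
'b' @ 1: {3,4}
'd' @ 2: {1,2,5}  [accepting]
'b' @ 3: {3,4}
'a' @ 4: {1,2,5}  [accepting]
'a' @ 5: {}  — no active states
rest 'bd' ignored (set empty)
end set {} — state 1 not in

Answer: REJECT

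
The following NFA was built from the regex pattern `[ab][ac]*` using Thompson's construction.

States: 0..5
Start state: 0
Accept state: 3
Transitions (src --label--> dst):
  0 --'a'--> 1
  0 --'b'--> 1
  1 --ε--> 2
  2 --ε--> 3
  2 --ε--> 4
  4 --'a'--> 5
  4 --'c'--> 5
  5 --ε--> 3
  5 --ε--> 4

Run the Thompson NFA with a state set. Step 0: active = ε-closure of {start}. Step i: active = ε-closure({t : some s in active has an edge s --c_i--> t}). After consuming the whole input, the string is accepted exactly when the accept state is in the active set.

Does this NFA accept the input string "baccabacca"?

Answer: REJECT

Steps:
initial (ε-close {0}): {0}
'b' @ 1: {1,2,3,4}  ✓accept
'a' @ 2: {3,4,5}  ✓accept
'c' @ 3: {3,4,5}  ✓accept
'c' @ 4: {3,4,5}  ✓accept
'a' @ 5: {3,4,5}  ✓accept
'b' @ 6: {}  — dead — no transitions
rest 'acca' ignored (set empty)
final: {}; accept 3 not in set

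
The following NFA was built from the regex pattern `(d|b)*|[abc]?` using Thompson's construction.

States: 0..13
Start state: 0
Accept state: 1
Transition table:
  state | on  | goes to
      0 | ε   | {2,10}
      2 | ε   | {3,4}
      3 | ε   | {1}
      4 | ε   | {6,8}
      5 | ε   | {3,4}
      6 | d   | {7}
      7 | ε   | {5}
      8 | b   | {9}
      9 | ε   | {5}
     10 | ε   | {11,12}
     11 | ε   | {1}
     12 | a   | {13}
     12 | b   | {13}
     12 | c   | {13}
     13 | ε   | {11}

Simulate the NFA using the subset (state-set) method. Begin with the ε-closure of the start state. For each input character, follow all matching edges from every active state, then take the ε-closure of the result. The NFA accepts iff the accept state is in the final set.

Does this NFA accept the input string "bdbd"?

Answer: ACCEPT

Derivation:
initial (ε-close {0}): {0,1,2,3,4,6,8,10,11,12}
'b' @ 1: {1,3,4,5,6,8,9,11,13}  ✓accept
'd' @ 2: {1,3,4,5,6,7,8}  ✓accept
'b' @ 3: {1,3,4,5,6,8,9}  ✓accept
'd' @ 4: {1,3,4,5,6,7,8}  ✓accept
end set {1,3,4,5,6,7,8} — state 1 in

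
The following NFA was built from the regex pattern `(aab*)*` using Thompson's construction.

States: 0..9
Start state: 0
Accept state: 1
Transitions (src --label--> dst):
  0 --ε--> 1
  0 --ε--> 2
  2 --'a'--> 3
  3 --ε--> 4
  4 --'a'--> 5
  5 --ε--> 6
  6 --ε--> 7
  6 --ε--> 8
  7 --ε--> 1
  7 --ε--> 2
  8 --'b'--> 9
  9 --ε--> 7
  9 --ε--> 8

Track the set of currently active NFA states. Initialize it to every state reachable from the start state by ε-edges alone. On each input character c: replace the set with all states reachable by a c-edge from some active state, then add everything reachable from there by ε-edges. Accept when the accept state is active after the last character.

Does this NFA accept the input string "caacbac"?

S₀ = ε-closure({0}) = {0,1,2}
'c' @ 1: {}  — dead — no transitions
rest 'aacbac' ignored (set empty)
after full input: {}  (accept=1 not in)

Answer: REJECT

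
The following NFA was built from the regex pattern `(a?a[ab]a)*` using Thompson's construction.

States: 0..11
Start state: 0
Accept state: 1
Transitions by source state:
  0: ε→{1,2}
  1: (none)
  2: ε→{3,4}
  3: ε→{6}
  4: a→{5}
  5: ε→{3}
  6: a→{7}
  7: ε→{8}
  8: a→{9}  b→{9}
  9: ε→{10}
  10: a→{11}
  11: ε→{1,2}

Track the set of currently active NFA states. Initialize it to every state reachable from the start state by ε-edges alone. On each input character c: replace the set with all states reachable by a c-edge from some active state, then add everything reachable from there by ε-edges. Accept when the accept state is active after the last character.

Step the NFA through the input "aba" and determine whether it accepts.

S₀ = ε-closure({0}) = {0,1,2,3,4,6}
'a' @ 1: {3,5,6,7,8}
'b' @ 2: {9,10}
'a' @ 3: {1,2,3,4,6,11}  (accept∈set)
final: {1,2,3,4,6,11}; accept 1 in set

Answer: ACCEPT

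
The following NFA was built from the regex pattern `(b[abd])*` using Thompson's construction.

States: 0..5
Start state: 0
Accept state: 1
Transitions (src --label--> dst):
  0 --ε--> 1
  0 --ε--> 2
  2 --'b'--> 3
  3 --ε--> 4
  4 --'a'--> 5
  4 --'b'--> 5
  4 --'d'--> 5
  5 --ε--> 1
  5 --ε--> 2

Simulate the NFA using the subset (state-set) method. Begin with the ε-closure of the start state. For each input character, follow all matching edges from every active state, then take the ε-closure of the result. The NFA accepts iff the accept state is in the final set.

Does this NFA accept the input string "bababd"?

Answer: ACCEPT

Steps:
S₀ = ε-closure({0}) = {0,1,2}
'b' @ 1: {3,4}
'a' @ 2: {1,2,5}  ✓accept
'b' @ 3: {3,4}
'a' @ 4: {1,2,5}  ✓accept
'b' @ 5: {3,4}
'd' @ 6: {1,2,5}  ✓accept
end set {1,2,5} — state 1 in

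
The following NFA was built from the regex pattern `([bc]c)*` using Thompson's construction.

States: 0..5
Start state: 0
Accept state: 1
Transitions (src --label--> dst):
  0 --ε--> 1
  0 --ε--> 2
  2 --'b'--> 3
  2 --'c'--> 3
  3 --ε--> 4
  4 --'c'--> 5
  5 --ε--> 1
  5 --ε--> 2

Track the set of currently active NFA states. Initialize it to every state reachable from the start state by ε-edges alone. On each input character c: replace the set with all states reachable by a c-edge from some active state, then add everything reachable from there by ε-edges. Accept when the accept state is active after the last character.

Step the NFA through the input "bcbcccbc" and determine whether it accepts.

start: ε-closure({0}) = {0,1,2}
'b' @ 1: {3,4}
'c' @ 2: {1,2,5}  (accept∈set)
'b' @ 3: {3,4}
'c' @ 4: {1,2,5}  (accept∈set)
'c' @ 5: {3,4}
'c' @ 6: {1,2,5}  (accept∈set)
'b' @ 7: {3,4}
'c' @ 8: {1,2,5}  (accept∈set)
final: {1,2,5}; accept 1 in set

Answer: ACCEPT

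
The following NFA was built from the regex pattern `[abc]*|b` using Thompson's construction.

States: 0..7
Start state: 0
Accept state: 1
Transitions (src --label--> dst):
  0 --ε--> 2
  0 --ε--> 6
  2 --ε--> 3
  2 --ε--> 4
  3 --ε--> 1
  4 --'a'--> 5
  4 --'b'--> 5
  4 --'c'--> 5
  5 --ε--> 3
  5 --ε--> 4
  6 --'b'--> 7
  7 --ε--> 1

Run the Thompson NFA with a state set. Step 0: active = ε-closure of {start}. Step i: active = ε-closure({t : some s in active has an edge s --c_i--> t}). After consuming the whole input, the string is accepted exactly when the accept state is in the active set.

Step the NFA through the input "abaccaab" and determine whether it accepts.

Answer: ACCEPT

Trace:
initial (ε-close {0}): {0,1,2,3,4,6}
'a' @ 1: {1,3,4,5}  ✓accept
'b' @ 2: {1,3,4,5}  ✓accept
'a' @ 3: {1,3,4,5}  ✓accept
'c' @ 4: {1,3,4,5}  ✓accept
'c' @ 5: {1,3,4,5}  ✓accept
'a' @ 6: {1,3,4,5}  ✓accept
'a' @ 7: {1,3,4,5}  ✓accept
'b' @ 8: {1,3,4,5}  ✓accept
after full input: {1,3,4,5}  (accept=1 in)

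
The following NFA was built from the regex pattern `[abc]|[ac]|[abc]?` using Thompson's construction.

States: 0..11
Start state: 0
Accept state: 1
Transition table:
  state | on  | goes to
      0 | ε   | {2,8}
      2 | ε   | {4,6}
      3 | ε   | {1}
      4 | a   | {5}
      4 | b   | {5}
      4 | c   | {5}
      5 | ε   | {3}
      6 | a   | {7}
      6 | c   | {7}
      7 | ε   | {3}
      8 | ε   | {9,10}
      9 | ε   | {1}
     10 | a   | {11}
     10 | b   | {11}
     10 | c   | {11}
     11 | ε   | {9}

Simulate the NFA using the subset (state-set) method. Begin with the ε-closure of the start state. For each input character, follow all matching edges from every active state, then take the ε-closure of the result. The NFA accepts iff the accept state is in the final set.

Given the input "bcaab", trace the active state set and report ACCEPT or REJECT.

start: ε-closure({0}) = {0,1,2,4,6,8,9,10}
'b' @ 1: {1,3,5,9,11}  [accepting]
'c' @ 2: {}  — no active states
rest 'aab' ignored (set empty)
final: {}; accept 1 not in set

Answer: REJECT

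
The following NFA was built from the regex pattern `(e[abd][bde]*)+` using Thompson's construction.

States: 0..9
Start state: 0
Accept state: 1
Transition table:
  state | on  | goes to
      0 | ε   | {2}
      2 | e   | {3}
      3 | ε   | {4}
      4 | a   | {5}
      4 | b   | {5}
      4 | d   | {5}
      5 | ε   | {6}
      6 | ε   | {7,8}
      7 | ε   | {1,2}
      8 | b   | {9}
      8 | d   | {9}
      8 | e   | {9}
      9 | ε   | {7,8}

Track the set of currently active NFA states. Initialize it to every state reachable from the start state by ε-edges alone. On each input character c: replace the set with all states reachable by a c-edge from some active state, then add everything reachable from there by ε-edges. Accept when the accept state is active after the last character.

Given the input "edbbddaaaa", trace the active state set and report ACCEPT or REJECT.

S₀ = ε-closure({0}) = {0,2}
'e' @ 1: {3,4}
'd' @ 2: {1,2,5,6,7,8}  (accept∈set)
'b' @ 3: {1,2,7,8,9}  (accept∈set)
'b' @ 4: {1,2,7,8,9}  (accept∈set)
'd' @ 5: {1,2,7,8,9}  (accept∈set)
'd' @ 6: {1,2,7,8,9}  (accept∈set)
'a' @ 7: {}  — no active states
rest 'aaa' ignored (set empty)
end set {} — state 1 not in

Answer: REJECT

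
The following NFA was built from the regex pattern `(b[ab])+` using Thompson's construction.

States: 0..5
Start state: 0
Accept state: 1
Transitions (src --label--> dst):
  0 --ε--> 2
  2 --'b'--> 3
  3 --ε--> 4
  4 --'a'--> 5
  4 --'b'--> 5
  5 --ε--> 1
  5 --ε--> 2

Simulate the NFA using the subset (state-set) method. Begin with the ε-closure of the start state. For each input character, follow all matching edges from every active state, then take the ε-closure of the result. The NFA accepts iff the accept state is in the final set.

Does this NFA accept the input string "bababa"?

S₀ = ε-closure({0}) = {0,2}
'b' @ 1: {3,4}
'a' @ 2: {1,2,5}  (accept∈set)
'b' @ 3: {3,4}
'a' @ 4: {1,2,5}  (accept∈set)
'b' @ 5: {3,4}
'a' @ 6: {1,2,5}  (accept∈set)
final: {1,2,5}; accept 1 in set

Answer: ACCEPT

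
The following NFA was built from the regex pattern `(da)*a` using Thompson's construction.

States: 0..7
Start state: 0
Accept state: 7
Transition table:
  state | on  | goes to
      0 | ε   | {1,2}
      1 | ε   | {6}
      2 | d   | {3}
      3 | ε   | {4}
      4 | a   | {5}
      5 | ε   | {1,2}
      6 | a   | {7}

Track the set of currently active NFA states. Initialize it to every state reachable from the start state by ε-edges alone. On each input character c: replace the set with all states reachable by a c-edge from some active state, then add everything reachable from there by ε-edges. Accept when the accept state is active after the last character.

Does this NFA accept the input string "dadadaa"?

Answer: ACCEPT

Steps:
start: ε-closure({0}) = {0,1,2,6}
'd' @ 1: {3,4}
'a' @ 2: {1,2,5,6}
'd' @ 3: {3,4}
'a' @ 4: {1,2,5,6}
'd' @ 5: {3,4}
'a' @ 6: {1,2,5,6}
'a' @ 7: {7}  (accept∈set)
after full input: {7}  (accept=7 in)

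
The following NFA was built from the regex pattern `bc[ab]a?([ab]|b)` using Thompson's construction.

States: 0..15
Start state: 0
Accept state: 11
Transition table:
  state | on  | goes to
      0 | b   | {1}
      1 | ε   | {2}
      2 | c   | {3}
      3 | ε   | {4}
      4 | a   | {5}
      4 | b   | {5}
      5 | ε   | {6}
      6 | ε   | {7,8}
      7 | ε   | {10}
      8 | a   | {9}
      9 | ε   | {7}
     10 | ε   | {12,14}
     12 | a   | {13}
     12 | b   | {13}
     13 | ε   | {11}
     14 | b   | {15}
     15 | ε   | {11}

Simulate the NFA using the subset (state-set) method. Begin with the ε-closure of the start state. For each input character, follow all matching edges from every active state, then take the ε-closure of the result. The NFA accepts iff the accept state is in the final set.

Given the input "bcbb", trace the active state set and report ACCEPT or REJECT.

Answer: ACCEPT

Derivation:
S₀ = ε-closure({0}) = {0}
'b' @ 1: {1,2}
'c' @ 2: {3,4}
'b' @ 3: {5,6,7,8,10,12,14}
'b' @ 4: {11,13,15}  [accepting]
end set {11,13,15} — state 11 in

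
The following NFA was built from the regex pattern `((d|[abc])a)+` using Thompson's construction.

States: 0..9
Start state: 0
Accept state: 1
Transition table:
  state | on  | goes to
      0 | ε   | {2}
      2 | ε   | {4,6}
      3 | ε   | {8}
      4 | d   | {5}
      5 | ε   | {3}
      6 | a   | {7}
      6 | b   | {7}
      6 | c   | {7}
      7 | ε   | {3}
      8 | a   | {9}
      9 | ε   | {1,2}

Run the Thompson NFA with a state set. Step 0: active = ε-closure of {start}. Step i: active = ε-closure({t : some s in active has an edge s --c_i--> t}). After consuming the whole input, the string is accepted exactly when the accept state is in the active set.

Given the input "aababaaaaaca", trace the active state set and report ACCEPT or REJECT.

S₀ = ε-closure({0}) = {0,2,4,6}
'a' @ 1: {3,7,8}
'a' @ 2: {1,2,4,6,9}  [accepting]
'b' @ 3: {3,7,8}
'a' @ 4: {1,2,4,6,9}  [accepting]
'b' @ 5: {3,7,8}
'a' @ 6: {1,2,4,6,9}  [accepting]
'a' @ 7: {3,7,8}
'a' @ 8: {1,2,4,6,9}  [accepting]
'a' @ 9: {3,7,8}
'a' @ 10: {1,2,4,6,9}  [accepting]
'c' @ 11: {3,7,8}
'a' @ 12: {1,2,4,6,9}  [accepting]
final: {1,2,4,6,9}; accept 1 in set

Answer: ACCEPT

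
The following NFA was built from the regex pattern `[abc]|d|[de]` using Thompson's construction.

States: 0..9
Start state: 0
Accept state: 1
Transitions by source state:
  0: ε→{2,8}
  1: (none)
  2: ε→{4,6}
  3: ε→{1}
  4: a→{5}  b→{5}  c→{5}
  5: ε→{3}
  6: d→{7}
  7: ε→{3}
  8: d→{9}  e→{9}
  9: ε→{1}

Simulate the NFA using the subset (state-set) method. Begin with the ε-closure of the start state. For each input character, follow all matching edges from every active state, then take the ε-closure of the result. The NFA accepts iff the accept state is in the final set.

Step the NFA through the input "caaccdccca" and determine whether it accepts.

Answer: REJECT

Steps:
S₀ = ε-closure({0}) = {0,2,4,6,8}
'c' @ 1: {1,3,5}  (accept∈set)
'a' @ 2: {}  — state set empty
rest 'accdccca' ignored (set empty)
end set {} — state 1 not in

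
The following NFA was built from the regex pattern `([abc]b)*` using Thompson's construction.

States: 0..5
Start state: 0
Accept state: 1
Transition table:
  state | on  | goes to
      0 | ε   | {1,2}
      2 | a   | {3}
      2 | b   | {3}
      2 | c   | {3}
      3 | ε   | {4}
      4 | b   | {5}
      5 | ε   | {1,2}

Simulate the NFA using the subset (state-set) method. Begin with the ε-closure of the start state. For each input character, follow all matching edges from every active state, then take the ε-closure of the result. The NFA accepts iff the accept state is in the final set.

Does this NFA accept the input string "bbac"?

Answer: REJECT

Steps:
S₀ = ε-closure({0}) = {0,1,2}
'b' @ 1: {3,4}
'b' @ 2: {1,2,5}  ✓accept
'a' @ 3: {3,4}
'c' @ 4: {}  — no active states
final: {}; accept 1 not in set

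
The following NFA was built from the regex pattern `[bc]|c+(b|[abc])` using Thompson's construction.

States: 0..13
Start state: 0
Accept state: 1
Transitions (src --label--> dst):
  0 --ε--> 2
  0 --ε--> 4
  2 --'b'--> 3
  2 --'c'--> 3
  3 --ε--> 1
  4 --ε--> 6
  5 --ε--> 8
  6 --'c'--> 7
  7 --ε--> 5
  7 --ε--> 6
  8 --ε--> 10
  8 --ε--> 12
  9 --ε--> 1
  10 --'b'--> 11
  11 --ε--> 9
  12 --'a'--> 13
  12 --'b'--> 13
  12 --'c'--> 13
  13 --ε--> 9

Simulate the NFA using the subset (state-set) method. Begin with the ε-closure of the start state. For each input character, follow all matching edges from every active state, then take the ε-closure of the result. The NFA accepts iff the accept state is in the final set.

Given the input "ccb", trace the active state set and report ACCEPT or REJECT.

Answer: ACCEPT

Trace:
initial (ε-close {0}): {0,2,4,6}
'c' @ 1: {1,3,5,6,7,8,10,12}  (accept∈set)
'c' @ 2: {1,5,6,7,8,9,10,12,13}  (accept∈set)
'b' @ 3: {1,9,11,13}  (accept∈set)
final: {1,9,11,13}; accept 1 in set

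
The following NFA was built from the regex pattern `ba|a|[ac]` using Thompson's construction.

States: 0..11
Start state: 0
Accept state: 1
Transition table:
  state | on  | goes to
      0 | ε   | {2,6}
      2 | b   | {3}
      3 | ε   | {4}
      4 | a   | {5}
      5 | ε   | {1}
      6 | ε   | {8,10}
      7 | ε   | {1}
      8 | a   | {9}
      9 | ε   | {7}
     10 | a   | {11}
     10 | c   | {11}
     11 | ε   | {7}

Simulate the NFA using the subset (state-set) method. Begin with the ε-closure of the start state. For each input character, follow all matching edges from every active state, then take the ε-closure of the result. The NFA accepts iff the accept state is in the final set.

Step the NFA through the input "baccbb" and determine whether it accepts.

Answer: REJECT

Trace:
initial (ε-close {0}): {0,2,6,8,10}
'b' @ 1: {3,4}
'a' @ 2: {1,5}  [accepting]
'c' @ 3: {}  — state set empty
rest 'cbb' ignored (set empty)
final: {}; accept 1 not in set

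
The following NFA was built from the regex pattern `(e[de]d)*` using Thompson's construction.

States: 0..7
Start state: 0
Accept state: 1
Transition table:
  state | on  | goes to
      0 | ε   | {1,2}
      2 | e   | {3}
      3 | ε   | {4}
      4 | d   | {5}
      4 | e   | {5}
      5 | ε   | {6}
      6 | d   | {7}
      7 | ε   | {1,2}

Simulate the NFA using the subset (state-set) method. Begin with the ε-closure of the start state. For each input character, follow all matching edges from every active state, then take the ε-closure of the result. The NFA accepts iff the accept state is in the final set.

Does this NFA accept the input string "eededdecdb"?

initial (ε-close {0}): {0,1,2}
'e' @ 1: {3,4}
'e' @ 2: {5,6}
'd' @ 3: {1,2,7}  ✓accept
'e' @ 4: {3,4}
'd' @ 5: {5,6}
'd' @ 6: {1,2,7}  ✓accept
'e' @ 7: {3,4}
'c' @ 8: {}  — state set empty
rest 'db' ignored (set empty)
end set {} — state 1 not in

Answer: REJECT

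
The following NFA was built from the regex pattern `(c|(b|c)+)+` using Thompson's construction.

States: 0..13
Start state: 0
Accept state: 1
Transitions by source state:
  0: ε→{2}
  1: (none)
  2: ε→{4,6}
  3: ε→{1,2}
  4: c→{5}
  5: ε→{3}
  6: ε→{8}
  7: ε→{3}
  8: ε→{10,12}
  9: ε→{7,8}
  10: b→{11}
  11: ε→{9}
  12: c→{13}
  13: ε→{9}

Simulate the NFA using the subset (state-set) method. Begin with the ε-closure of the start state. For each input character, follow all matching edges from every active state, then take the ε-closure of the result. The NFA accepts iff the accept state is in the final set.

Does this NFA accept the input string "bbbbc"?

Answer: ACCEPT

Derivation:
S₀ = ε-closure({0}) = {0,2,4,6,8,10,12}
'b' @ 1: {1,2,3,4,6,7,8,9,10,11,12}  [accepting]
'b' @ 2: {1,2,3,4,6,7,8,9,10,11,12}  [accepting]
'b' @ 3: {1,2,3,4,6,7,8,9,10,11,12}  [accepting]
'b' @ 4: {1,2,3,4,6,7,8,9,10,11,12}  [accepting]
'c' @ 5: {1,2,3,4,5,6,7,8,9,10,12,13}  [accepting]
final: {1,2,3,4,5,6,7,8,9,10,12,13}; accept 1 in set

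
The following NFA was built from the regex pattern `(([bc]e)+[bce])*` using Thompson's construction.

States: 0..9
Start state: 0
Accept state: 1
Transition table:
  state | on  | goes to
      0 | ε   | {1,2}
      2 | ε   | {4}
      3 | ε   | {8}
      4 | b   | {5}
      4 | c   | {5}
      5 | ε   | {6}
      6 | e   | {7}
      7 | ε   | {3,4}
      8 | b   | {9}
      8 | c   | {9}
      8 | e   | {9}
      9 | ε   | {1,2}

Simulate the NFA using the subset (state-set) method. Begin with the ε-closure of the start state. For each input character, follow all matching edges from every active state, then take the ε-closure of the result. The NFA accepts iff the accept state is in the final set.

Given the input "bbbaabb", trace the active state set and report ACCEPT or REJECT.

Answer: REJECT

Trace:
initial (ε-close {0}): {0,1,2,4}
'b' @ 1: {5,6}
'b' @ 2: {}  — no active states
rest 'baabb' ignored (set empty)
final: {}; accept 1 not in set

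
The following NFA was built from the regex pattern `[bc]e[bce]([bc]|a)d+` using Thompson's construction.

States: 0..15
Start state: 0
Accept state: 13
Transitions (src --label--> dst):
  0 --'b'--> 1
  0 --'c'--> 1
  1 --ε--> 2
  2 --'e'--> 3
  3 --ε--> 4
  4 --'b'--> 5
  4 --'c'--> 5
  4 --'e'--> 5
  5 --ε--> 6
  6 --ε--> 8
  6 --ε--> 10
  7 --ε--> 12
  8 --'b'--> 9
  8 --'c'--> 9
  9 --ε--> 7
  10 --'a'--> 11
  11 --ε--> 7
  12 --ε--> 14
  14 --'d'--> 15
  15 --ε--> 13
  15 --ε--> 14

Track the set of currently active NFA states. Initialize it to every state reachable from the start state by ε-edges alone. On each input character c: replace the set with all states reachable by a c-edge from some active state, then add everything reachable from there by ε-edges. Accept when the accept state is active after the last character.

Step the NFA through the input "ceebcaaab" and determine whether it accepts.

Answer: REJECT

Steps:
initial (ε-close {0}): {0}
'c' @ 1: {1,2}
'e' @ 2: {3,4}
'e' @ 3: {5,6,8,10}
'b' @ 4: {7,9,12,14}
'c' @ 5: {}  — state set empty
rest 'aaab' ignored (set empty)
final: {}; accept 13 not in set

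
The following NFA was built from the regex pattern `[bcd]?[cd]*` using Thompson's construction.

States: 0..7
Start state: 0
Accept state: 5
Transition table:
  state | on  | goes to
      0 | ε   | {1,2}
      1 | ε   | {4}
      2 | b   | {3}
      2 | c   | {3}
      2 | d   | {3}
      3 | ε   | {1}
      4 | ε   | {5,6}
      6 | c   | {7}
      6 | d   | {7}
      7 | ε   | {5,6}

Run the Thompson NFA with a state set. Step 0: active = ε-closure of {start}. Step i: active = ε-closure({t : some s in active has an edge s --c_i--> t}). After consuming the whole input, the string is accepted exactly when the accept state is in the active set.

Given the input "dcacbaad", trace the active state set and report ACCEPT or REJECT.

Answer: REJECT

Derivation:
start: ε-closure({0}) = {0,1,2,4,5,6}
'd' @ 1: {1,3,4,5,6,7}  [accepting]
'c' @ 2: {5,6,7}  [accepting]
'a' @ 3: {}  — no active states
rest 'cbaad' ignored (set empty)
end set {} — state 5 not in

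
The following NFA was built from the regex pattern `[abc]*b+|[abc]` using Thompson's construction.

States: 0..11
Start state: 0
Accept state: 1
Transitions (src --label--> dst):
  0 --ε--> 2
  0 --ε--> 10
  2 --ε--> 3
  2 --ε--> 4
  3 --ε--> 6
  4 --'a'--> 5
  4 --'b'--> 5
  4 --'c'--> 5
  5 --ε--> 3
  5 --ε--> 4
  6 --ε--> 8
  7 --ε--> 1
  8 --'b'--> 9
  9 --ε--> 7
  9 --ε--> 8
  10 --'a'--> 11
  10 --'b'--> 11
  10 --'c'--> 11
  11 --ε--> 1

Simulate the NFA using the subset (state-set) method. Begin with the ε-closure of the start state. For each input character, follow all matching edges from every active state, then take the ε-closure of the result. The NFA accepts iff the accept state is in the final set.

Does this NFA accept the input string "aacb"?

Answer: ACCEPT

Trace:
initial (ε-close {0}): {0,2,3,4,6,8,10}
'a' @ 1: {1,3,4,5,6,8,11}  ✓accept
'a' @ 2: {3,4,5,6,8}
'c' @ 3: {3,4,5,6,8}
'b' @ 4: {1,3,4,5,6,7,8,9}  ✓accept
end set {1,3,4,5,6,7,8,9} — state 1 in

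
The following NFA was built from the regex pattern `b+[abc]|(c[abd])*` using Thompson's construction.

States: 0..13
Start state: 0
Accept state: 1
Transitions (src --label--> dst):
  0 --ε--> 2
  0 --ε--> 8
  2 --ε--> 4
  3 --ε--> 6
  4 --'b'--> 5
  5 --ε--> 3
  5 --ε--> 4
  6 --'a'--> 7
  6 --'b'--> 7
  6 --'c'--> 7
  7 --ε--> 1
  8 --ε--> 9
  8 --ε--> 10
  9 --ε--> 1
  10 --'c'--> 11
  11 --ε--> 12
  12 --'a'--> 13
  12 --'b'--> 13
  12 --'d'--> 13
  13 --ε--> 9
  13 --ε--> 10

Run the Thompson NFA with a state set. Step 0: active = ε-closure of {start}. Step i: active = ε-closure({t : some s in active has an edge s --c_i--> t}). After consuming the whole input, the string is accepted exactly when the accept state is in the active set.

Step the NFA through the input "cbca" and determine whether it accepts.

S₀ = ε-closure({0}) = {0,1,2,4,8,9,10}
'c' @ 1: {11,12}
'b' @ 2: {1,9,10,13}  (accept∈set)
'c' @ 3: {11,12}
'a' @ 4: {1,9,10,13}  (accept∈set)
end set {1,9,10,13} — state 1 in

Answer: ACCEPT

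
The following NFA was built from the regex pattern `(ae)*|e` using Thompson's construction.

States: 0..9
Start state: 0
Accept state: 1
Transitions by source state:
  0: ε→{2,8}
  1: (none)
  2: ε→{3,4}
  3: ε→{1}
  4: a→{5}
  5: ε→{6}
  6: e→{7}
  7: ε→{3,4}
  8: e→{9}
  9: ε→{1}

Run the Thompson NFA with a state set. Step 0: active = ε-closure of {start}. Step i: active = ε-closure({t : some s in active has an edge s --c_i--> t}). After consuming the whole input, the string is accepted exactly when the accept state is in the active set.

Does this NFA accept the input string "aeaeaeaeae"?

Answer: ACCEPT

Trace:
S₀ = ε-closure({0}) = {0,1,2,3,4,8}
'a' @ 1: {5,6}
'e' @ 2: {1,3,4,7}  (accept∈set)
'a' @ 3: {5,6}
'e' @ 4: {1,3,4,7}  (accept∈set)
'a' @ 5: {5,6}
'e' @ 6: {1,3,4,7}  (accept∈set)
'a' @ 7: {5,6}
'e' @ 8: {1,3,4,7}  (accept∈set)
'a' @ 9: {5,6}
'e' @ 10: {1,3,4,7}  (accept∈set)
end set {1,3,4,7} — state 1 in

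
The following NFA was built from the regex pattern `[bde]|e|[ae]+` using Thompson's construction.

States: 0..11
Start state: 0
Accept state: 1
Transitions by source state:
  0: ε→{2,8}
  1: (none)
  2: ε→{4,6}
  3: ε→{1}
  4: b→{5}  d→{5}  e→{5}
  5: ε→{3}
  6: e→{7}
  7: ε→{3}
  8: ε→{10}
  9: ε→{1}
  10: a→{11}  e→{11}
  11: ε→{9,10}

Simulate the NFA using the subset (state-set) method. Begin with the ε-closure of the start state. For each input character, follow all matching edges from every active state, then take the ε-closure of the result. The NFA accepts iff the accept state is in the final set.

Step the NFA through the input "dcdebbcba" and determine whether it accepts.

initial (ε-close {0}): {0,2,4,6,8,10}
'd' @ 1: {1,3,5}  [accepting]
'c' @ 2: {}  — no active states
rest 'debbcba' ignored (set empty)
after full input: {}  (accept=1 not in)

Answer: REJECT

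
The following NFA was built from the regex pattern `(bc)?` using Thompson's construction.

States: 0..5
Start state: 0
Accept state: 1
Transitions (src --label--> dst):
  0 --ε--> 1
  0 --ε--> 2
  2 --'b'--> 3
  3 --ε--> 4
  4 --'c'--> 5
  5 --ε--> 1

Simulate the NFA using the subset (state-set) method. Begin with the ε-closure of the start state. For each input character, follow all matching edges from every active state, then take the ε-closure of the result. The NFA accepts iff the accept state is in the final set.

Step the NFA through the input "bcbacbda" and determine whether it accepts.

S₀ = ε-closure({0}) = {0,1,2}
'b' @ 1: {3,4}
'c' @ 2: {1,5}  [accepting]
'b' @ 3: {}  — dead — no transitions
rest 'acbda' ignored (set empty)
final: {}; accept 1 not in set

Answer: REJECT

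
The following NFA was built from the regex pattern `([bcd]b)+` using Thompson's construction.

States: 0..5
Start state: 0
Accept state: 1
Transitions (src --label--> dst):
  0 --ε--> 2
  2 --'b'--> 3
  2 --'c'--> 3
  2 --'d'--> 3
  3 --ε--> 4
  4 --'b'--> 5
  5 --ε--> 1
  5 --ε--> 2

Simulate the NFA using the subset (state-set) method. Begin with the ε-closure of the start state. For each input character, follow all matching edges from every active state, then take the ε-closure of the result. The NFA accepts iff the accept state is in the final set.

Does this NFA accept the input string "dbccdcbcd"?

Answer: REJECT

Steps:
start: ε-closure({0}) = {0,2}
'd' @ 1: {3,4}
'b' @ 2: {1,2,5}  [accepting]
'c' @ 3: {3,4}
'c' @ 4: {}  — no active states
rest 'dcbcd' ignored (set empty)
after full input: {}  (accept=1 not in)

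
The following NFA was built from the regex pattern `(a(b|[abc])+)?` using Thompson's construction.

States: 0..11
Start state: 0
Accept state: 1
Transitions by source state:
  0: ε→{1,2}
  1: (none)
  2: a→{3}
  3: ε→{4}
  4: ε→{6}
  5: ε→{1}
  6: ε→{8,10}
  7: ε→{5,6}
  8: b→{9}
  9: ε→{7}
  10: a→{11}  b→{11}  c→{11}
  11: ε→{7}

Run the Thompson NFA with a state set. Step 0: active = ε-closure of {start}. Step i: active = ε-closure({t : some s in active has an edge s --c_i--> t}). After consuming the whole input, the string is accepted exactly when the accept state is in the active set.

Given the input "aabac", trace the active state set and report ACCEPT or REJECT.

start: ε-closure({0}) = {0,1,2}
'a' @ 1: {3,4,6,8,10}
'a' @ 2: {1,5,6,7,8,10,11}  (accept∈set)
'b' @ 3: {1,5,6,7,8,9,10,11}  (accept∈set)
'a' @ 4: {1,5,6,7,8,10,11}  (accept∈set)
'c' @ 5: {1,5,6,7,8,10,11}  (accept∈set)
end set {1,5,6,7,8,10,11} — state 1 in

Answer: ACCEPT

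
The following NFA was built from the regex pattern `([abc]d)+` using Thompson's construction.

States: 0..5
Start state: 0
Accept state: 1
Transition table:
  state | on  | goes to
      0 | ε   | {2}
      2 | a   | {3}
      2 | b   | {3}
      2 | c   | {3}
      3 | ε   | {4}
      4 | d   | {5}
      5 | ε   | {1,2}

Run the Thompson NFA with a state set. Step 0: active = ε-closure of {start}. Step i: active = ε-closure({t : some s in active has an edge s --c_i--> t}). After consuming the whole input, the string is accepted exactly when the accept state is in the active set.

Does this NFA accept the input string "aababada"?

initial (ε-close {0}): {0,2}
'a' @ 1: {3,4}
'a' @ 2: {}  — no active states
rest 'babada' ignored (set empty)
final: {}; accept 1 not in set

Answer: REJECT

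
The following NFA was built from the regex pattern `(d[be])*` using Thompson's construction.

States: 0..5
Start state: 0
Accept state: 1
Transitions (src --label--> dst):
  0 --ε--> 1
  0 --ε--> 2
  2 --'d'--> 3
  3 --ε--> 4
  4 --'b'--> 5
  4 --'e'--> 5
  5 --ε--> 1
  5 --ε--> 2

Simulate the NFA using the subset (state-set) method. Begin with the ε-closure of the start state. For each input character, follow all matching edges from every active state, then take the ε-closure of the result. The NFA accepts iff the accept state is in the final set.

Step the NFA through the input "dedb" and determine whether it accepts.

Answer: ACCEPT

Steps:
S₀ = ε-closure({0}) = {0,1,2}
'd' @ 1: {3,4}
'e' @ 2: {1,2,5}  ✓accept
'd' @ 3: {3,4}
'b' @ 4: {1,2,5}  ✓accept
final: {1,2,5}; accept 1 in set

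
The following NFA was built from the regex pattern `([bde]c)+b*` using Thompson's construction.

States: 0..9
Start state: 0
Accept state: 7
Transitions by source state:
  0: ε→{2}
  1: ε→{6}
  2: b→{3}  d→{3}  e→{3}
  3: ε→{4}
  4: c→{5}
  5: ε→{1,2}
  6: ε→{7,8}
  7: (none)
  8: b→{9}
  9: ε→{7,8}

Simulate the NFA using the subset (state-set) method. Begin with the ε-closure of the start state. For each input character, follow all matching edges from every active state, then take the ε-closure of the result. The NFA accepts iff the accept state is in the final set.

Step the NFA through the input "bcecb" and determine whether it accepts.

Answer: ACCEPT

Derivation:
start: ε-closure({0}) = {0,2}
'b' @ 1: {3,4}
'c' @ 2: {1,2,5,6,7,8}  ✓accept
'e' @ 3: {3,4}
'c' @ 4: {1,2,5,6,7,8}  ✓accept
'b' @ 5: {3,4,7,8,9}  ✓accept
after full input: {3,4,7,8,9}  (accept=7 in)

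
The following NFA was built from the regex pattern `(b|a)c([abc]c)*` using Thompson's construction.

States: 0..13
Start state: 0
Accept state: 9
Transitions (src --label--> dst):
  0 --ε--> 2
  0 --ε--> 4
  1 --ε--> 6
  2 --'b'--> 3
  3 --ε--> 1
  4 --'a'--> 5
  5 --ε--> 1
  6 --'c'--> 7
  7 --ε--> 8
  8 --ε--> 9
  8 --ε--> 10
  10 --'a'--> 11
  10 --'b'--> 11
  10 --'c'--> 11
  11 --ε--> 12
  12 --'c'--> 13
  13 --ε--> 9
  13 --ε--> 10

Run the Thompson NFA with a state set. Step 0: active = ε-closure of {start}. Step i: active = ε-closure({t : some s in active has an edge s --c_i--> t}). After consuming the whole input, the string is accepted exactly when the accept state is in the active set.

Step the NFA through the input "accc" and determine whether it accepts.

S₀ = ε-closure({0}) = {0,2,4}
'a' @ 1: {1,5,6}
'c' @ 2: {7,8,9,10}  ✓accept
'c' @ 3: {11,12}
'c' @ 4: {9,10,13}  ✓accept
after full input: {9,10,13}  (accept=9 in)

Answer: ACCEPT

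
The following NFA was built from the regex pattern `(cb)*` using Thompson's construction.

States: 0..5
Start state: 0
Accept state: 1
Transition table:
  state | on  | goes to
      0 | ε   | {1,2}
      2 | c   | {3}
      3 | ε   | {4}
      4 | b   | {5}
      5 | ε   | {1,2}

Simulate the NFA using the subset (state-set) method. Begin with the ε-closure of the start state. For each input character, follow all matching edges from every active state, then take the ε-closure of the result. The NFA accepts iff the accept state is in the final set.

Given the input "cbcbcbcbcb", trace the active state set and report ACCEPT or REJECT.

Answer: ACCEPT

Trace:
S₀ = ε-closure({0}) = {0,1,2}
'c' @ 1: {3,4}
'b' @ 2: {1,2,5}  [accepting]
'c' @ 3: {3,4}
'b' @ 4: {1,2,5}  [accepting]
'c' @ 5: {3,4}
'b' @ 6: {1,2,5}  [accepting]
'c' @ 7: {3,4}
'b' @ 8: {1,2,5}  [accepting]
'c' @ 9: {3,4}
'b' @ 10: {1,2,5}  [accepting]
final: {1,2,5}; accept 1 in set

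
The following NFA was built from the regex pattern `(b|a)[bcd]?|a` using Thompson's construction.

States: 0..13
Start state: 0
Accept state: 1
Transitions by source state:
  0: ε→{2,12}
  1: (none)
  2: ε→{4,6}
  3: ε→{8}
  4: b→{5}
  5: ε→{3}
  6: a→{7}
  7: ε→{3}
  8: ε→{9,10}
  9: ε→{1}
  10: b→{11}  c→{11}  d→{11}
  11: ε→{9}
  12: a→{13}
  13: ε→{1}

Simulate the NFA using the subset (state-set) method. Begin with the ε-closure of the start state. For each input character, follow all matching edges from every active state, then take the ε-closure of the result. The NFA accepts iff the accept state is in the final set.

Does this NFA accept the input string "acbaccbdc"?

initial (ε-close {0}): {0,2,4,6,12}
'a' @ 1: {1,3,7,8,9,10,13}  [accepting]
'c' @ 2: {1,9,11}  [accepting]
'b' @ 3: {}  — no active states
rest 'accbdc' ignored (set empty)
final: {}; accept 1 not in set

Answer: REJECT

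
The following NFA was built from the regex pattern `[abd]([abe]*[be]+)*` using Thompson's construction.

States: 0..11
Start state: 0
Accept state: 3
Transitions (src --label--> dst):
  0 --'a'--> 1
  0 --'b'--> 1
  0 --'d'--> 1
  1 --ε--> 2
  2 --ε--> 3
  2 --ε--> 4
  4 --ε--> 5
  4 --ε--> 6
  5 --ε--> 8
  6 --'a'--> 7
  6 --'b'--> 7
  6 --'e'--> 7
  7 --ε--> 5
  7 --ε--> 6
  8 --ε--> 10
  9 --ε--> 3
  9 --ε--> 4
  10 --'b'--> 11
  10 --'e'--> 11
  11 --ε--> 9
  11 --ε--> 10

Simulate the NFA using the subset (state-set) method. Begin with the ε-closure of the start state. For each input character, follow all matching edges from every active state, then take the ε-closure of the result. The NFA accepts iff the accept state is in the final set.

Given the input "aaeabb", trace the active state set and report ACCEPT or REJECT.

start: ε-closure({0}) = {0}
'a' @ 1: {1,2,3,4,5,6,8,10}  ✓accept
'a' @ 2: {5,6,7,8,10}
'e' @ 3: {3,4,5,6,7,8,9,10,11}  ✓accept
'a' @ 4: {5,6,7,8,10}
'b' @ 5: {3,4,5,6,7,8,9,10,11}  ✓accept
'b' @ 6: {3,4,5,6,7,8,9,10,11}  ✓accept
end set {3,4,5,6,7,8,9,10,11} — state 3 in

Answer: ACCEPT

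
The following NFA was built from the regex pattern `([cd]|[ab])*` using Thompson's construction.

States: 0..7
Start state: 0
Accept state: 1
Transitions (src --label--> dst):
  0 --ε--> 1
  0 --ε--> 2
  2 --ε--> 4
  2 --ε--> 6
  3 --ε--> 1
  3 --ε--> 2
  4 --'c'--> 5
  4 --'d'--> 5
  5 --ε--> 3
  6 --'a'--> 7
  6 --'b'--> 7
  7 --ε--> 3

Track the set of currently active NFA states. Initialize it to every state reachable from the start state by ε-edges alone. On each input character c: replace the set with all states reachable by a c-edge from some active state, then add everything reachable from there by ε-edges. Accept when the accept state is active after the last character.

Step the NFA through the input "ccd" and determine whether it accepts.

Answer: ACCEPT

Steps:
initial (ε-close {0}): {0,1,2,4,6}
'c' @ 1: {1,2,3,4,5,6}  ✓accept
'c' @ 2: {1,2,3,4,5,6}  ✓accept
'd' @ 3: {1,2,3,4,5,6}  ✓accept
end set {1,2,3,4,5,6} — state 1 in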